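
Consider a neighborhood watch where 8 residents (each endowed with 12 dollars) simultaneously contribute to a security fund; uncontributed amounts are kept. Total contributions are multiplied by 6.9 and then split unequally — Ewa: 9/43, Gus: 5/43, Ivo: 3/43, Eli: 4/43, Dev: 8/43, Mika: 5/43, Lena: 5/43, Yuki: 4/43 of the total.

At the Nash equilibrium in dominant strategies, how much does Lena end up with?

Player j's private return per contributed unit is 6.9 × (j's share). Contributing is weakly dominant for j when that share is at least 1/6.9 = 0.1449, and contributing 0 is dominant otherwise.
Ewa and Dev clear that bar, contributing 12 each; the remaining 6 contribute 0. Total contributed: 24.
Lena keeps 12 and receives 6.9 × 24 × 5/43 = 19.26 from the security fund, for a payoff of 31.26.

31.26 dollars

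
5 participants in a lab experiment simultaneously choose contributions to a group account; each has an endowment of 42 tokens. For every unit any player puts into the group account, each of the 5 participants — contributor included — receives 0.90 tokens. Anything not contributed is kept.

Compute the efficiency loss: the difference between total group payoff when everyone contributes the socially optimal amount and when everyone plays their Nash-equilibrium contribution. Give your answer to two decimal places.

The private return per contributed unit is 0.90 < 1, so contributing 0 is dominant for every player. At the Nash equilibrium everyone keeps their 42, and the group total is 5 × 42 = 210.
Each contributed unit returns 4.500 to the group as a whole (0.90 to each of 5 players), which exceeds 1, so the social optimum is full contribution: group total = 4.500 × 210 = 945.00.
Efficiency loss = 945.00 − 210 = 735.00.

735.00 tokens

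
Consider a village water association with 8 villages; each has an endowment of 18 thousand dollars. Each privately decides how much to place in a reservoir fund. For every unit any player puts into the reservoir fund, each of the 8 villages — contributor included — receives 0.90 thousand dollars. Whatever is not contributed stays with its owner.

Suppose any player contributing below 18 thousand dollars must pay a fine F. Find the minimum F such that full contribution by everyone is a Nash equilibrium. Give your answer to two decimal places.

Given the others contribute fully, the best deviation is to contribute 0 (any partial contribution still incurs the fine and gives up units whose private return 0.90 is below 1).
Deviating from 18 to 0 saves 18 thousand dollars but forfeits the deviator's share of the drop in the reservoir fund: 0.90 × 18 = 16.20.
So the deviation gain is 18 − 16.20 = 1.80, and the fine must be at least 1.80 thousand dollars to wipe it out.

1.80 thousand dollars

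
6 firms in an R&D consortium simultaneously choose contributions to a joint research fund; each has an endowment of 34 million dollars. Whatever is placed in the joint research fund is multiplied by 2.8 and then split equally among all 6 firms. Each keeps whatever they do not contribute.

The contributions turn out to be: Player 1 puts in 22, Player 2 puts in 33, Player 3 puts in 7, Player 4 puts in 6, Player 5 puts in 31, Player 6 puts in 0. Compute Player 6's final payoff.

Total contributed: 22 + 33 + 7 + 6 + 31 + 0 = 99.
Each receives 2.8 × 99 / 6 = 46.20 from the joint research fund.
Player 6 keeps 34 − 0 = 34, so Player 6's payoff is 34 + 46.20 = 80.20.

80.20 million dollars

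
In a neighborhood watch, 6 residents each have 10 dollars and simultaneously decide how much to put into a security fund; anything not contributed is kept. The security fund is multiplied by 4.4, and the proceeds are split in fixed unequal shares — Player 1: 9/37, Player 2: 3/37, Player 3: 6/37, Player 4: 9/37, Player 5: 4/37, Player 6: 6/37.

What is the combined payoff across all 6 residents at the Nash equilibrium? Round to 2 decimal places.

Each unit j contributes comes back to j as 4.4 × (j's share), so j prefers to contribute only if that share exceeds 1/4.4 = 0.2273; otherwise keeping the unit dominates.
Player 1 and Player 4 clear that bar, contributing 10 each; the remaining 4 contribute 0. Total contributed: 20.
The security fund pays out 4.4 × 20 = 88.00 in total (split across the unequal shares, but the aggregate is all that matters for the group sum).
The 4 free-riders keep 10 each, adding 40. Group total = 40 + 88.00 = 128.00.

128.00 dollars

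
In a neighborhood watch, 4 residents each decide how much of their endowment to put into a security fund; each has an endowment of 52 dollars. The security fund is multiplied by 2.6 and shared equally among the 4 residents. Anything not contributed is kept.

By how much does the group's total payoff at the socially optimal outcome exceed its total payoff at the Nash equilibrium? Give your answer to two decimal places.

332.80 dollars

Each contributed unit returns 2.6/4 = 0.6500 to its contributor — below 1 — so contributing 0 is dominant for every player. At the Nash equilibrium everyone keeps their 52, and the group total is 4 × 52 = 208.
Each contributed unit returns 2.600 to the group as a whole (0.6500 to each of 4 players), which exceeds 1, so the social optimum is full contribution: group total = 2.600 × 208 = 540.80.
Efficiency loss = 540.80 − 208 = 332.80.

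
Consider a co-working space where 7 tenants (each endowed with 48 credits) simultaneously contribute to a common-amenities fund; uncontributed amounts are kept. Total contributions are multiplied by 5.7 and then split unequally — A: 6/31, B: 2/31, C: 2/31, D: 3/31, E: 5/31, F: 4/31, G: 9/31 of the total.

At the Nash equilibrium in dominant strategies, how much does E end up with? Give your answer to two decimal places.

136.26 credits

For player j, contributing a unit is worthwhile iff 5.7 × (j's share) ≥ 1, i.e. iff j's share is at least 0.1754.
A and G are above the threshold, contributing 48 each; the remaining 5 contribute 0. Total contributed: 96.
E keeps 48 and receives 5.7 × 96 × 5/31 = 88.26 from the common-amenities fund, for a payoff of 136.26.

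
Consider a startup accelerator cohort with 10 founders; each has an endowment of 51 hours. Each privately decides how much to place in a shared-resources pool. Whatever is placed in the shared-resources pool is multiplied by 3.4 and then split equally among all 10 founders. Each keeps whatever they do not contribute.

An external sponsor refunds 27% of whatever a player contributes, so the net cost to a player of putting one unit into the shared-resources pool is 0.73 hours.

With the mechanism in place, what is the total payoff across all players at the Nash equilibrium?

Even with the mechanism, each unit contributed returns only (3.4/10) / 0.73 = 0.4658 per unit of net cost, so contributing nothing is still dominant.
At the Nash equilibrium no one contributes; group total payoff = 10 × 51 = 510.

510.00 hours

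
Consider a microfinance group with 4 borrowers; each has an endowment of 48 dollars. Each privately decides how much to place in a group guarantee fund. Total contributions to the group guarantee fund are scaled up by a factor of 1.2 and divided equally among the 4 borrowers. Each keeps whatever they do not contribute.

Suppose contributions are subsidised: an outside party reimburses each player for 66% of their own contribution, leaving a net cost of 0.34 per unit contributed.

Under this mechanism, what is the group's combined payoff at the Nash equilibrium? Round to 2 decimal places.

192.00 dollars

With the mechanism, a contributed unit returns (1.2/4) / 0.34 = 0.8824 per unit of net cost — still below 1 — so contributing 0 remains dominant for every player.
At the Nash equilibrium no one contributes; group total payoff = 4 × 48 = 192.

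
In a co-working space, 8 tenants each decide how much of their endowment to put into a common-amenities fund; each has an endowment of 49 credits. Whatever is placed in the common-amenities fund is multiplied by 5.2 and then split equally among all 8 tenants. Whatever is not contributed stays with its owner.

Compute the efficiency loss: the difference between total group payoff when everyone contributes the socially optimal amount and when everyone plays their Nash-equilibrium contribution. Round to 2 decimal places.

1646.40 credits

Each contributed unit returns 5.2/8 = 0.6500 to its contributor — below 1 — so contributing 0 is dominant for every player. At the Nash equilibrium everyone keeps their 49, and the group total is 8 × 49 = 392.
Each contributed unit returns 5.200 to the group as a whole (0.6500 to each of 8 players), which exceeds 1, so the social optimum is full contribution: group total = 5.200 × 392 = 2038.40.
Efficiency loss = 2038.40 − 392 = 1646.40.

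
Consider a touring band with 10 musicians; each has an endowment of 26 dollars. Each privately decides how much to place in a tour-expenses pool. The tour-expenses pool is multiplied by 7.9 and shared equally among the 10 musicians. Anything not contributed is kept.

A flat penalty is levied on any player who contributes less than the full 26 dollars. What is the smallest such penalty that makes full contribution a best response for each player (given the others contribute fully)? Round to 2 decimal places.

5.46 dollars

Given the others contribute fully, the best deviation is to contribute 0 (any partial contribution still incurs the fine and gives up units whose private return 0.7900 is below 1).
Deviating from 26 to 0 saves 26 dollars but forfeits the deviator's share of the drop in the tour-expenses pool: 7.9/10 × 26 = 20.54.
So the deviation gain is 26 − 20.54 = 5.46, and the fine must be at least 5.46 dollars to wipe it out.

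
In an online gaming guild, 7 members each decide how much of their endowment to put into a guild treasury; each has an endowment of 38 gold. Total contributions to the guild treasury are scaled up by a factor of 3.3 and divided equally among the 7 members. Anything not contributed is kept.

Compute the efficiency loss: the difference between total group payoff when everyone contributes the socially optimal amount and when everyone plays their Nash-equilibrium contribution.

611.80 gold

Each contributed unit returns 3.3/7 = 0.4714 to its contributor — below 1 — so contributing 0 is dominant for every player. At the Nash equilibrium everyone keeps their 38, and the group total is 7 × 38 = 266.
Each contributed unit returns 3.300 to the group as a whole (0.4714 to each of 7 players), which exceeds 1, so the social optimum is full contribution: group total = 3.300 × 266 = 877.80.
Efficiency loss = 877.80 − 266 = 611.80.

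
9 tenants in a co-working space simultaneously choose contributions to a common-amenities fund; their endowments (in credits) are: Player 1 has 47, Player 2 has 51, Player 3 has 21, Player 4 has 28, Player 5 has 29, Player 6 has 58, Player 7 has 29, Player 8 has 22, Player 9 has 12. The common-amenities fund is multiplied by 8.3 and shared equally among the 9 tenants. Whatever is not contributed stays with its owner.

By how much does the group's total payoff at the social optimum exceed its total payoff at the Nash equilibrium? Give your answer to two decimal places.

The private return per contributed unit is 8.3/9 = 0.9222 < 1 for every player regardless of endowment, so the Nash equilibrium is zero contribution and the group total is Σ E_j = 47 + 51 + 21 + 28 + 29 + 58 + 29 + 22 + 12 = 297.
Each contributed unit returns 8.300 to the group, so the social optimum is full contribution by everyone: group total = 8.300 × 297 = 2465.10.
Efficiency loss = (8.300 − 1) × 297 = 2168.10.

2168.10 credits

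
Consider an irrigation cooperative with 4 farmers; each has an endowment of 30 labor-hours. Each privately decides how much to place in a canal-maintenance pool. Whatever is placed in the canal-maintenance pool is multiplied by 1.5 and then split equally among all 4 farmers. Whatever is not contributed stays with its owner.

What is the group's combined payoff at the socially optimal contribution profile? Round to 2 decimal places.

180.00 labor-hours

Each contributed unit returns 1.500 to the group as a whole (0.3750 to each of 4 players), which exceeds 1, so the social optimum is full contribution: group total = 1.500 × 120 = 180.00.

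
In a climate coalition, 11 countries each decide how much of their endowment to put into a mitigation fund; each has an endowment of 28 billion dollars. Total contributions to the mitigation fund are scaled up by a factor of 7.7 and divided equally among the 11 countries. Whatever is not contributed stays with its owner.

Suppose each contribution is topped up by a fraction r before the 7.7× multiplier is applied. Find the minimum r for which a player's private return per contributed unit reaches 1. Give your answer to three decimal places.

With matching at rate r, one contributed unit becomes (1 + r) in the mitigation fund and returns 7.7 × (1 + r) / 11 to the contributor.
Setting this equal to 1: 1 + r = 11/7.7 = 1.4286.
So the minimum matching rate is r = 1.4286 − 1 = 0.429.

0.429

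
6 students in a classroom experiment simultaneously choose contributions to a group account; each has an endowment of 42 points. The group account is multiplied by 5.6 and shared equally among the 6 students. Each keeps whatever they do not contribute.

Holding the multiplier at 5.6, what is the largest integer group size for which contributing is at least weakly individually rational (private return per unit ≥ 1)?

5

Private return per unit is 5.6/(group size), which is ≥ 1 whenever the group size is ≤ 5.6.
The largest such integer is 5.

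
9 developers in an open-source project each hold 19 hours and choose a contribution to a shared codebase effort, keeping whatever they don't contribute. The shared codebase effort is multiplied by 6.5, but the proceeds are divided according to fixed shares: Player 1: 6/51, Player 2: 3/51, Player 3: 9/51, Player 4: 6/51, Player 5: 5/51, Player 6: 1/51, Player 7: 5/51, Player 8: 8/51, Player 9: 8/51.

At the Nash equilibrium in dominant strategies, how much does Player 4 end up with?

Player j's private return per contributed unit is 6.5 × (j's share). Contributing is weakly dominant for j when that share is at least 1/6.5 = 0.1538, and contributing 0 is dominant otherwise.
Player 3, Player 8 and Player 9 clear that bar, contributing 19 each; the remaining 6 contribute 0. Total contributed: 57.
Player 4 keeps 19 and receives 6.5 × 57 × 6/51 = 43.59 from the shared codebase effort, for a payoff of 62.59.

62.59 hours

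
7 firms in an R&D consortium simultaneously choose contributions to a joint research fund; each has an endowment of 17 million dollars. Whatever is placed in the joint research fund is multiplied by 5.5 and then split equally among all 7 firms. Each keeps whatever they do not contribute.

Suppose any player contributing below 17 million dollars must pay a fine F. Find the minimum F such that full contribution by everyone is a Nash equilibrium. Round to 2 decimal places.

Given the others contribute fully, the best deviation is to contribute 0 (any partial contribution still incurs the fine and gives up units whose private return 0.7857 is below 1).
Deviating from 17 to 0 saves 17 million dollars but forfeits the deviator's share of the drop in the joint research fund: 5.5/7 × 17 = 13.36.
So the deviation gain is 17 − 13.36 = 3.64, and the fine must be at least 3.64 million dollars to wipe it out.

3.64 million dollars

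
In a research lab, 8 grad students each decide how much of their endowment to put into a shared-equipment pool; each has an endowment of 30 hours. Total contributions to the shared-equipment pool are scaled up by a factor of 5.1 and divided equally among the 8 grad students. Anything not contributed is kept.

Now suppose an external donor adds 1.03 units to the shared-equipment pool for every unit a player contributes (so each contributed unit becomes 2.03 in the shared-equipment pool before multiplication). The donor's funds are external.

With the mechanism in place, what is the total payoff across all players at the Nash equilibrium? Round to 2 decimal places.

Under the mechanism each unit contributed yields 5.1 × 2.03 / 8 = 1.2941 back to its contributor per unit of net cost, which exceeds 1, making full contribution the dominant choice for everyone.
So the Nash equilibrium is full contribution by all 8; the group earns 5.1 × 2.03 × 240 = 2484.72.

2484.72 hours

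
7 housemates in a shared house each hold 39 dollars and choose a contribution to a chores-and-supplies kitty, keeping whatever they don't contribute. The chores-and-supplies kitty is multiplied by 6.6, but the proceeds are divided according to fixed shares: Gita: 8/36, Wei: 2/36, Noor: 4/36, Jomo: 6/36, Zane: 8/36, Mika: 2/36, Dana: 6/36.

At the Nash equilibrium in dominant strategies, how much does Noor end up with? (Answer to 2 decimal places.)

For player j, contributing a unit is worthwhile iff 6.6 × (j's share) ≥ 1, i.e. iff j's share is at least 0.1515.
Gita, Jomo, Zane and Dana clear that bar, contributing 39 each; the remaining 3 contribute 0. Total contributed: 156.
Noor keeps 39 and receives 6.6 × 156 × 4/36 = 114.40 from the chores-and-supplies kitty, for a payoff of 153.40.

153.40 dollars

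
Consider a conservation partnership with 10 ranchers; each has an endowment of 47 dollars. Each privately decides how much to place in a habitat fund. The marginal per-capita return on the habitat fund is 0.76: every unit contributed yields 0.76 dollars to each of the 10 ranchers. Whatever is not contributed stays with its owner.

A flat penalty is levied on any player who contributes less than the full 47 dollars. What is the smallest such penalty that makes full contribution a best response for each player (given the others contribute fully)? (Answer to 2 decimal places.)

Given the others contribute fully, the best deviation is to contribute 0 (any partial contribution still incurs the fine and gives up units whose private return 0.76 is below 1).
Deviating from 47 to 0 saves 47 dollars but forfeits the deviator's share of the drop in the habitat fund: 0.76 × 47 = 35.72.
So the deviation gain is 47 − 35.72 = 11.28, and the fine must be at least 11.28 dollars to wipe it out.

11.28 dollars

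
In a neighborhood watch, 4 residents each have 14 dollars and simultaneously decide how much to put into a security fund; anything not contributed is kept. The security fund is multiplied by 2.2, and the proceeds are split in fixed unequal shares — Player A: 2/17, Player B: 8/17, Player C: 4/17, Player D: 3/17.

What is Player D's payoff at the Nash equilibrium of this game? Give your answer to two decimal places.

Each unit j contributes comes back to j as 2.2 × (j's share), so j prefers to contribute only if that share exceeds 1/2.2 = 0.4545; otherwise keeping the unit dominates.
Only Player B (8/17) clears that bar, contributing 14; the remaining 3 contribute 0. Total contributed: 14.
Player D keeps 14 and receives 2.2 × 14 × 3/17 = 5.44 from the security fund, for a payoff of 19.44.

19.44 dollars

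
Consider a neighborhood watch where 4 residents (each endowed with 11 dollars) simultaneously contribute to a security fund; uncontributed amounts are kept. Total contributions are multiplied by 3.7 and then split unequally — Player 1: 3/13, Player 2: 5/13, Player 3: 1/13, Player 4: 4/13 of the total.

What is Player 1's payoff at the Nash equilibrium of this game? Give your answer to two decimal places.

For player j, contributing a unit is worthwhile iff 3.7 × (j's share) ≥ 1, i.e. iff j's share is at least 0.2703.
Player 2 and Player 4 clear that bar, contributing 11 each; the remaining 2 contribute 0. Total contributed: 22.
Player 1 keeps 11 and receives 3.7 × 22 × 3/13 = 18.78 from the security fund, for a payoff of 29.78.

29.78 dollars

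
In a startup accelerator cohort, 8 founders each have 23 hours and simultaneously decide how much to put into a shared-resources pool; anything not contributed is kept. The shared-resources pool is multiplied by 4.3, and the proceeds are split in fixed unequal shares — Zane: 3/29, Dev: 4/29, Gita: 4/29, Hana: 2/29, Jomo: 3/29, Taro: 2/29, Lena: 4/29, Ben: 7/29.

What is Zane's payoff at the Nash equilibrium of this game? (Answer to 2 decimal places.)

33.23 hours

Each unit j contributes comes back to j as 4.3 × (j's share), so j prefers to contribute only if that share exceeds 1/4.3 = 0.2326; otherwise keeping the unit dominates.
The only share above 0.2326 is Ben's 7/29, contributing 23; the remaining 7 contribute 0. Total contributed: 23.
Zane keeps 23 and receives 4.3 × 23 × 3/29 = 10.23 from the shared-resources pool, for a payoff of 33.23.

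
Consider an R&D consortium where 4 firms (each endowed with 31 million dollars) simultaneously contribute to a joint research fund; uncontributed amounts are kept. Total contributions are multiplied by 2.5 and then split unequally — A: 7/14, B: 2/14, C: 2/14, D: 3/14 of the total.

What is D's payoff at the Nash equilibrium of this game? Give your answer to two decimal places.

47.61 million dollars

Each unit j contributes comes back to j as 2.5 × (j's share), so j prefers to contribute only if that share exceeds 1/2.5 = 0.4000; otherwise keeping the unit dominates.
The only share above 0.4000 is A's 7/14, contributing 31; the remaining 3 contribute 0. Total contributed: 31.
D keeps 31 and receives 2.5 × 31 × 3/14 = 16.61 from the joint research fund, for a payoff of 47.61.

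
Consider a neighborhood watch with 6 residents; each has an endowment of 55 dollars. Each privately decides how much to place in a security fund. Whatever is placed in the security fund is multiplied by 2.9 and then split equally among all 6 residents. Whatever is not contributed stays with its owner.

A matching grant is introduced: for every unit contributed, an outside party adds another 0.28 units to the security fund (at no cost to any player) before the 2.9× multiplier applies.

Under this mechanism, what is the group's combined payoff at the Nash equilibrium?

With the mechanism, a contributed unit returns 2.9 × 1.28 / 6 = 0.6187 per unit of net cost — still below 1 — so contributing 0 remains dominant for every player.
At the Nash equilibrium no one contributes; group total payoff = 6 × 55 = 330.

330.00 dollars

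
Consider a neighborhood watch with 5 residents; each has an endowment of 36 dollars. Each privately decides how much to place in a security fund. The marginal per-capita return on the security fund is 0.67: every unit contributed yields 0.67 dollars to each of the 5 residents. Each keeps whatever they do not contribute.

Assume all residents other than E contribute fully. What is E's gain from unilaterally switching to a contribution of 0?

11.88 dollars

Switching from a contribution of 36 to 0 lets E keep an extra 36 dollars, but lowers the security fund by 36, which costs E their own share of that drop: 0.67 × 36 = 24.12.
Net gain = 36 − 24.12 = 11.88. The private return per contributed unit (0.67) is below 1, so free-riding is indeed the best response regardless of what the others do.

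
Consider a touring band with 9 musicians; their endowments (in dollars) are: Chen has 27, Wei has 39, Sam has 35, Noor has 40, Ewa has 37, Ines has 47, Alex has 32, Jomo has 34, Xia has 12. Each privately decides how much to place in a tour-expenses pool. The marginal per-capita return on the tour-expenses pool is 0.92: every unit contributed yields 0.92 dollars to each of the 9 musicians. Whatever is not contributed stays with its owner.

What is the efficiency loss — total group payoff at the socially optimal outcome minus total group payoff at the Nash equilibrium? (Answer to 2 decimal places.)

The private return per contributed unit is 0.92 < 1 for everyone, so the Nash equilibrium is zero contribution and the group total is Σ E_j = 27 + 39 + 35 + 40 + 37 + 47 + 32 + 34 + 12 = 303.
Each contributed unit returns 8.280 to the group, so the social optimum is full contribution by everyone: group total = 8.280 × 303 = 2508.84.
Efficiency loss = (8.280 − 1) × 303 = 2205.84.

2205.84 dollars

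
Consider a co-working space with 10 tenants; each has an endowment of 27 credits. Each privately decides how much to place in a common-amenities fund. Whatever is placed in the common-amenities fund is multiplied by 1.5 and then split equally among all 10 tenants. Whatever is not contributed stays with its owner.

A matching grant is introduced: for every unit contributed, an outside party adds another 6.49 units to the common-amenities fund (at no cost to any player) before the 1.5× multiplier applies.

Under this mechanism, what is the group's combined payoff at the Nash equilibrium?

3033.45 credits

With the mechanism, a contributed unit returns 1.5 × 7.49 / 10 = 1.1235 per unit of net cost to the contributor — now above 1 — so contributing fully is weakly dominant for every player.
So the Nash equilibrium is full contribution by all 10; the group earns 1.5 × 7.49 × 270 = 3033.45.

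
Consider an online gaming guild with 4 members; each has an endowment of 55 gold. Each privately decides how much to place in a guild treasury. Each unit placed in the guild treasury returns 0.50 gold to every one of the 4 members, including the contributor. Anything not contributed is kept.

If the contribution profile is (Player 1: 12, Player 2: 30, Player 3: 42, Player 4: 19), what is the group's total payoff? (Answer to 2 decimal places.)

Total contributed: 12 + 30 + 42 + 19 = 103; total kept: 4 × 55 − 103 = 117.
The guild treasury pays out 0.50 × 4 × 103 = 206.00 in aggregate.
Group total = 117 + 206.00 = 323.00.

323.00 gold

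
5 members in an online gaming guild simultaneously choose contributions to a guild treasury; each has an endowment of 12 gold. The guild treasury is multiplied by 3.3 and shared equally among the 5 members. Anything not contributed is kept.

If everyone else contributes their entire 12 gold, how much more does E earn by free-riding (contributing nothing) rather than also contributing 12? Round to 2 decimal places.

Switching from a contribution of 12 to 0 lets E keep an extra 12 gold, but lowers the guild treasury by 12, which costs E their own share of that drop: 3.3/5 × 12 = 7.92.
Net gain = 12 − 7.92 = 4.08. The private return per contributed unit (0.6600) is below 1, so free-riding is indeed the best response regardless of what the others do.

4.08 gold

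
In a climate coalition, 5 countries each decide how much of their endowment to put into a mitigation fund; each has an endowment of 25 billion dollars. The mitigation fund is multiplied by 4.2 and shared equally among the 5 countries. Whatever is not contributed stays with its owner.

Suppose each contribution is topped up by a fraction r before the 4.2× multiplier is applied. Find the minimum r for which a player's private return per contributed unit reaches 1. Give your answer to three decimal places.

0.190

With matching at rate r, one contributed unit becomes (1 + r) in the mitigation fund and returns 4.2 × (1 + r) / 5 to the contributor.
Setting this equal to 1: 1 + r = 5/4.2 = 1.1905.
So the minimum matching rate is r = 1.1905 − 1 = 0.190.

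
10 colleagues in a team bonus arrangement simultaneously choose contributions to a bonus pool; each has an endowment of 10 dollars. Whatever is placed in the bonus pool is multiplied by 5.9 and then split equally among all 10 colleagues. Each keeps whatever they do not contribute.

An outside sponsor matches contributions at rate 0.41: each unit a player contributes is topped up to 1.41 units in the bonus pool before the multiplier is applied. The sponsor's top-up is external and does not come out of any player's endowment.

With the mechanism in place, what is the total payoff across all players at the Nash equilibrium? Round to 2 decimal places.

100.00 dollars

With the mechanism, a contributed unit returns 5.9 × 1.41 / 10 = 0.8319 per unit of net cost — still below 1 — so contributing 0 remains dominant for every player.
At the Nash equilibrium no one contributes; group total payoff = 10 × 10 = 100.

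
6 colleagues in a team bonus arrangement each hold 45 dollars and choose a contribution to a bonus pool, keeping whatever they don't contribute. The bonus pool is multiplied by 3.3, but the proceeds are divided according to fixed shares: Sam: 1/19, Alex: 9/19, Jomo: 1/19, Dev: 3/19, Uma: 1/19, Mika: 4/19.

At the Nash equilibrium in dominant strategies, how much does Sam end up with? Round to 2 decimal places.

A player with share s gets back 3.3·s per unit contributed, so full contribution is dominant for anyone with s > 1/3.3 = 0.3030 and zero contribution is dominant for anyone below.
The only share above 0.3030 is Alex's 9/19, contributing 45; the remaining 5 contribute 0. Total contributed: 45.
Sam keeps 45 and receives 3.3 × 45 × 1/19 = 7.82 from the bonus pool, for a payoff of 52.82.

52.82 dollars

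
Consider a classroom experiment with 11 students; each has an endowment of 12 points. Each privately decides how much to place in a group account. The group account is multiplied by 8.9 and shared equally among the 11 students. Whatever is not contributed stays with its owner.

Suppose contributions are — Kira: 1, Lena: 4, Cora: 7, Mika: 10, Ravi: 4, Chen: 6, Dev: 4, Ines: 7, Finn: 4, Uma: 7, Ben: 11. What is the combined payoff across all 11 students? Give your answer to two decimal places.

645.50 points

Total contributed: 1 + 4 + 7 + 10 + 4 + 6 + 4 + 7 + 4 + 7 + 11 = 65; total kept: 11 × 12 − 65 = 67.
The group account pays out 8.9 × 65 = 578.50 in aggregate.
Group total = 67 + 578.50 = 645.50.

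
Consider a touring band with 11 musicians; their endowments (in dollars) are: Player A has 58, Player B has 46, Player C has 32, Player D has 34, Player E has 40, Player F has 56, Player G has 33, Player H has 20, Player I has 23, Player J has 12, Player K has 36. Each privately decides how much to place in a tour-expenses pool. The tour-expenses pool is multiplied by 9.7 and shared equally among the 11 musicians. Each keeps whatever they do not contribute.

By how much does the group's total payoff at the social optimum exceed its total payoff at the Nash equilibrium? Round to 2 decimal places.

The private return per contributed unit is 9.7/11 = 0.8818 < 1 for every player regardless of endowment, so the Nash equilibrium is zero contribution and the group total is Σ E_j = 58 + 46 + 32 + 34 + 40 + 56 + 33 + 20 + 23 + 12 + 36 = 390.
Each contributed unit returns 9.700 to the group, so the social optimum is full contribution by everyone: group total = 9.700 × 390 = 3783.00.
Efficiency loss = (9.700 − 1) × 390 = 3393.00.

3393.00 dollars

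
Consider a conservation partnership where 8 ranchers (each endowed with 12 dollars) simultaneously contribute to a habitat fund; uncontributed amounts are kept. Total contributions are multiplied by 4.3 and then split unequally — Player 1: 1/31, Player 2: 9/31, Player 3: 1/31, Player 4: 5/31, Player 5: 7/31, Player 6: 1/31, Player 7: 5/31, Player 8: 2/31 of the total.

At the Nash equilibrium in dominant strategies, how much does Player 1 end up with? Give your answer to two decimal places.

A player with share s gets back 4.3·s per unit contributed, so full contribution is dominant for anyone with s > 1/4.3 = 0.2326 and zero contribution is dominant for anyone below.
Only Player 2 (9/31) clears that bar, contributing 12; the remaining 7 contribute 0. Total contributed: 12.
Player 1 keeps 12 and receives 4.3 × 12 × 1/31 = 1.66 from the habitat fund, for a payoff of 13.66.

13.66 dollars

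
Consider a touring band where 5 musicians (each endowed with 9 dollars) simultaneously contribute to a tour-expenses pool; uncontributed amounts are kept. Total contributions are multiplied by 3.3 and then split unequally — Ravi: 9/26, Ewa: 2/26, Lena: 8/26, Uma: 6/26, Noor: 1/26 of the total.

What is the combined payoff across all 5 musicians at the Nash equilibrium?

Each unit j contributes comes back to j as 3.3 × (j's share), so j prefers to contribute only if that share exceeds 1/3.3 = 0.3030; otherwise keeping the unit dominates.
The shares above 0.3030 belong to Ravi and Lena, contributing 9 each; the remaining 3 contribute 0. Total contributed: 18.
The tour-expenses pool pays out 3.3 × 18 = 59.40 in total (split across the unequal shares, but the aggregate is all that matters for the group sum).
The 3 free-riders keep 9 each, adding 27. Group total = 27 + 59.40 = 86.40.

86.40 dollars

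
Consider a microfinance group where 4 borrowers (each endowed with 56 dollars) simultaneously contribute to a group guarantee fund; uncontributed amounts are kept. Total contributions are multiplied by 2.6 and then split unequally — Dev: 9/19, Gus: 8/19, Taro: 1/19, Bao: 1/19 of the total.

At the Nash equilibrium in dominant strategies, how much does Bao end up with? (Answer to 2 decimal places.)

Player j's private return per contributed unit is 2.6 × (j's share). Contributing is weakly dominant for j when that share is at least 1/2.6 = 0.3846, and contributing 0 is dominant otherwise.
The shares above 0.3846 belong to Dev and Gus, contributing 56 each; the remaining 2 contribute 0. Total contributed: 112.
Bao keeps 56 and receives 2.6 × 112 × 1/19 = 15.33 from the group guarantee fund, for a payoff of 71.33.

71.33 dollars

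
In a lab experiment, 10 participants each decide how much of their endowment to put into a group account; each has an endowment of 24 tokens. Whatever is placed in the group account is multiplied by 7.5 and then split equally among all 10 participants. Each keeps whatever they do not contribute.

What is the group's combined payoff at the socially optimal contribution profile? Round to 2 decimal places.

1800.00 tokens

Each contributed unit returns 7.500 to the group as a whole (0.7500 to each of 10 players), which exceeds 1, so the social optimum is full contribution: group total = 7.500 × 240 = 1800.00.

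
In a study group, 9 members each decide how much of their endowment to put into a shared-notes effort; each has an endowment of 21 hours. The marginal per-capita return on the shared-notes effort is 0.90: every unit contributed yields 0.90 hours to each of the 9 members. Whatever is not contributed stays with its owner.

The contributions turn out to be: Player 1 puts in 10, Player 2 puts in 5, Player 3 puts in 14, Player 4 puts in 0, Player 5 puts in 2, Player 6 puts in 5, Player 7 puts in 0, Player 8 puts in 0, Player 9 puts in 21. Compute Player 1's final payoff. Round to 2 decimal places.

62.30 hours

Total contributed: 10 + 5 + 14 + 0 + 2 + 5 + 0 + 0 + 21 = 57.
Each receives 0.90 × 57 = 51.30 from the shared-notes effort.
Player 1 keeps 21 − 10 = 11, so Player 1's payoff is 11 + 51.30 = 62.30.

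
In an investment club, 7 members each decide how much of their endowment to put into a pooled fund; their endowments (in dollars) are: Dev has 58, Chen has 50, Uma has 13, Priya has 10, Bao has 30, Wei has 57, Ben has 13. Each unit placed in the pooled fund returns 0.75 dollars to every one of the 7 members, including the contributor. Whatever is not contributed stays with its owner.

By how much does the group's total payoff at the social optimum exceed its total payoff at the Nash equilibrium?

The private return per contributed unit is 0.75 < 1 for everyone, so the Nash equilibrium is zero contribution and the group total is Σ E_j = 58 + 50 + 13 + 10 + 30 + 57 + 13 = 231.
Each contributed unit returns 5.250 to the group, so the social optimum is full contribution by everyone: group total = 5.250 × 231 = 1212.75.
Efficiency loss = (5.250 − 1) × 231 = 981.75.

981.75 dollars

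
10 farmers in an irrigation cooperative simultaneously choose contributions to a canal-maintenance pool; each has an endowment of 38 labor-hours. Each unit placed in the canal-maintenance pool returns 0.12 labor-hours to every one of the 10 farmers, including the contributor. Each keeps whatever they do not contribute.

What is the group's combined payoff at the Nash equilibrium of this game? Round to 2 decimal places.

380.00 labor-hours

The private return per contributed unit is 0.12 < 1, so contributing 0 is dominant for every player. At the Nash equilibrium everyone keeps their 38, and the group total is 10 × 38 = 380.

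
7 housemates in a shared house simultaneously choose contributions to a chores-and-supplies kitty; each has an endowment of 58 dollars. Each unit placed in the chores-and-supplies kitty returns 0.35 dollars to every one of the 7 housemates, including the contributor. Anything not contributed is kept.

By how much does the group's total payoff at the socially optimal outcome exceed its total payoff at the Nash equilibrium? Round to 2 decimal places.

588.70 dollars

The private return per contributed unit is 0.35 < 1, so contributing 0 is dominant for every player. At the Nash equilibrium everyone keeps their 58, and the group total is 7 × 58 = 406.
Each contributed unit returns 2.450 to the group as a whole (0.35 to each of 7 players), which exceeds 1, so the social optimum is full contribution: group total = 2.450 × 406 = 994.70.
Efficiency loss = 994.70 − 406 = 588.70.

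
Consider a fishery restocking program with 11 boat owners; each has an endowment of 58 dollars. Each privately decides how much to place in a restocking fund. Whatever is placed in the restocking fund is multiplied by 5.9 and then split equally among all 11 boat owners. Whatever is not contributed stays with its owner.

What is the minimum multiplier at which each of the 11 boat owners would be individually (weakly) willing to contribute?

11

A contributed unit returns (multiplier)/11 to its contributor.
This reaches 1 exactly when the multiplier is 11.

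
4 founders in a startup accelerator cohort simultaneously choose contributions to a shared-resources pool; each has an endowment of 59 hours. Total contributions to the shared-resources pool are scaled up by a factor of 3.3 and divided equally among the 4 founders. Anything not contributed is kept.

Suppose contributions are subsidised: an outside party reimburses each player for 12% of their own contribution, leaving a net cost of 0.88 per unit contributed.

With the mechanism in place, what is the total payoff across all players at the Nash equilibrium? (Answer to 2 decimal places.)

236.00 hours

Even with the mechanism, each unit contributed returns only (3.3/4) / 0.88 = 0.9375 per unit of net cost, so contributing nothing is still dominant.
Everyone keeps their endowment and the group total is 4 × 59 = 236.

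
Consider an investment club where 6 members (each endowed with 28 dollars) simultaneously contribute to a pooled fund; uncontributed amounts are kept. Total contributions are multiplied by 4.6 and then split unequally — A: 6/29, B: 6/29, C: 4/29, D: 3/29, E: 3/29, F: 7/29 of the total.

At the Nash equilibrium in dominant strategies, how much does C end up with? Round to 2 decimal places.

A player with share s gets back 4.6·s per unit contributed, so full contribution is dominant for anyone with s > 1/4.6 = 0.2174 and zero contribution is dominant for anyone below.
F alone (share 7/29) is above the threshold, contributing 28; the remaining 5 contribute 0. Total contributed: 28.
C keeps 28 and receives 4.6 × 28 × 4/29 = 17.77 from the pooled fund, for a payoff of 45.77.

45.77 dollars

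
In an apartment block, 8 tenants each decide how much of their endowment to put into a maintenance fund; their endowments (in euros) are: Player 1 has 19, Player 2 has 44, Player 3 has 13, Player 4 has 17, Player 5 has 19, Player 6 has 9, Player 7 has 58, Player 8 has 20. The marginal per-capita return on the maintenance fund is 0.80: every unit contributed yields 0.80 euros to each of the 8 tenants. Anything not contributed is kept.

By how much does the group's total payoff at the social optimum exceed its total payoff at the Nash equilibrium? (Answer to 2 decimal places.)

The private return per contributed unit is 0.80 < 1 for everyone, so the Nash equilibrium is zero contribution and the group total is Σ E_j = 19 + 44 + 13 + 17 + 19 + 9 + 58 + 20 = 199.
Each contributed unit returns 6.400 to the group, so the social optimum is full contribution by everyone: group total = 6.400 × 199 = 1273.60.
Efficiency loss = (6.400 − 1) × 199 = 1074.60.

1074.60 euros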